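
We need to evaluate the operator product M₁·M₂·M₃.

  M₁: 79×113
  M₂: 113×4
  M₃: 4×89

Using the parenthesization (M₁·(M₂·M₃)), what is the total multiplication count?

(M₂·M₃): 113×4 by 4×89 → 113×89, cost 113·4·89 = 40228
(M₁·(M₂·M₃)): 79×113 by 113×89 → 79×89, cost 79·113·89 = 794503; cumulative 834731
Total: 834731 scalar multiplications.

834731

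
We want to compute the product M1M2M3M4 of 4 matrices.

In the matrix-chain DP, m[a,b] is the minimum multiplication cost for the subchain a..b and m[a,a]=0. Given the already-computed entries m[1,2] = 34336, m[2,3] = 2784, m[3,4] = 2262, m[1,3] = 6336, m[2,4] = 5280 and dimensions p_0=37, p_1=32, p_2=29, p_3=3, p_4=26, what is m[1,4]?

9222

m[1,4] = min over k∈[1,3] of m[1,k]+m[k+1,4]+p_{0}·p_k·p_{4}.
k=1: 0 + 5280 + 37·32·26 = 36064; k=2: 34336 + 2262 + 37·29·26 = 64496; k=3: 6336 + 0 + 37·3·26 = 9222.
Minimum: 9222 at k=3.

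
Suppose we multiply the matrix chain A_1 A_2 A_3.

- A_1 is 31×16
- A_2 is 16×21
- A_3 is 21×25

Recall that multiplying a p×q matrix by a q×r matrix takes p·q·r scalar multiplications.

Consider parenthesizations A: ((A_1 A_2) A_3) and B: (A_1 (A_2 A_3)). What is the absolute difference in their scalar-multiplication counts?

5891

Order A = ((A_1 A_2) A_3): (A_1 A_2): 31×16 by 16×21 → 31×21, cost 31·16·21 = 10416; ((A_1 A_2) A_3): 31×21 by 21×25 → 31×25, cost 31·21·25 = 16275; cumulative 26691. Total 26691.
Order B = (A_1 (A_2 A_3)): (A_2 A_3): 16×21 by 21×25 → 16×25, cost 16·21·25 = 8400; (A_1 (A_2 A_3)): 31×16 by 16×25 → 31×25, cost 31·16·25 = 12400; cumulative 20800. Total 20800.
Difference: |26691 − 20800| = 5891.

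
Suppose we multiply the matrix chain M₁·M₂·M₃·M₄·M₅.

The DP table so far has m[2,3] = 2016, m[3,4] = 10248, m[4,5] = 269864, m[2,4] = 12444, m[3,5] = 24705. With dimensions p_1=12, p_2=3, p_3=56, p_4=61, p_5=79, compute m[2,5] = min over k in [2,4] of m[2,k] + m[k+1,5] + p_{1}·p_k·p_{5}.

m[2,5] = min over k∈[2,4] of m[2,k]+m[k+1,5]+p_{1}·p_k·p_{5}.
k=2: 0 + 24705 + 12·3·79 = 27549; k=3: 2016 + 269864 + 12·56·79 = 324968; k=4: 12444 + 0 + 12·61·79 = 70272.
Minimum: 27549 at k=2.

27549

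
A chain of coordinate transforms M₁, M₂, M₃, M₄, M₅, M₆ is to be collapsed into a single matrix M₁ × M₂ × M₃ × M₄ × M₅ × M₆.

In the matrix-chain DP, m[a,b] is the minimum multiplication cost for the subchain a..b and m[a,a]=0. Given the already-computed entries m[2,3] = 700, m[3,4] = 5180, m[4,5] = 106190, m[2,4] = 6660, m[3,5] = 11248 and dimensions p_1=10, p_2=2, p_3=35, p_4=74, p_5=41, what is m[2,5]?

12068

m[2,5] = min over k∈[2,4] of m[2,k]+m[k+1,5]+p_{1}·p_k·p_{5}.
k=2: 0 + 11248 + 10·2·41 = 12068; k=3: 700 + 106190 + 10·35·41 = 121240; k=4: 6660 + 0 + 10·74·41 = 37000.
Minimum: 12068 at k=2.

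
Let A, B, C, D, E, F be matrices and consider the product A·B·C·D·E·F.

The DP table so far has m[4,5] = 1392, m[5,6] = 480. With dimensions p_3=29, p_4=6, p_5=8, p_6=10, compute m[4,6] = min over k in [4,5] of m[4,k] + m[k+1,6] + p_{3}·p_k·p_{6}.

m[4,6] = min over k∈[4,5] of m[4,k]+m[k+1,6]+p_{3}·p_k·p_{6}.
k=4: 0 + 480 + 29·6·10 = 2220; k=5: 1392 + 0 + 29·8·10 = 3712.
Minimum: 2220 at k=4.

2220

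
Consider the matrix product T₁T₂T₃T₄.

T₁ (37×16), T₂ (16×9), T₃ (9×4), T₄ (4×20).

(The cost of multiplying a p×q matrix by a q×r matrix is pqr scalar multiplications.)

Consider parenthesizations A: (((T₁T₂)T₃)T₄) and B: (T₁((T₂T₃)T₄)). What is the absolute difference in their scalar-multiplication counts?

Order A = (((T₁T₂)T₃)T₄): (T₁T₂): 37×16 by 16×9 → 37×9, cost 37·16·9 = 5328; ((T₁T₂)T₃): 37×9 by 9×4 → 37×4, cost 37·9·4 = 1332; cumulative 6660; (((T₁T₂)T₃)T₄): 37×4 by 4×20 → 37×20, cost 37·4·20 = 2960; cumulative 9620. Total 9620.
Order B = (T₁((T₂T₃)T₄)): (T₂T₃): 16×9 by 9×4 → 16×4, cost 16·9·4 = 576; ((T₂T₃)T₄): 16×4 by 4×20 → 16×20, cost 16·4·20 = 1280; cumulative 1856; (T₁((T₂T₃)T₄)): 37×16 by 16×20 → 37×20, cost 37·16·20 = 11840; cumulative 13696. Total 13696.
Difference: |9620 − 13696| = 4076.

4076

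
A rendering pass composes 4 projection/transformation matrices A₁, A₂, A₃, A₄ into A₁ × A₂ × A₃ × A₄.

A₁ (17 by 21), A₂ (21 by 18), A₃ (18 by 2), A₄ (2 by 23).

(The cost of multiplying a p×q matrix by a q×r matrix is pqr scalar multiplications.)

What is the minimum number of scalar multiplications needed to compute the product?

Adjacent pairs: A₁A₂ = 17·21·18 = 6426; A₂A₃ = 21·18·2 = 756; A₃A₄ = 18·2·23 = 828.
Length 3: A₁..A₃: k=1: 0+756+17·21·2=1470; k=2: 6426+0+17·18·2=7038 → min 1470 | A₂..A₄: k=2: 0+828+21·18·23=9522; k=3: 756+0+21·2·23=1722 → min 1722.
Length 4: A₁..A₄: k=1: 0+1722+17·21·23=9933; k=2: 6426+828+17·18·23=14292; k=3: 1470+0+17·2·23=2252 → min 2252.
Optimal order: ((A₁ × (A₂ × A₃)) × A₄) with cost 2252.

2252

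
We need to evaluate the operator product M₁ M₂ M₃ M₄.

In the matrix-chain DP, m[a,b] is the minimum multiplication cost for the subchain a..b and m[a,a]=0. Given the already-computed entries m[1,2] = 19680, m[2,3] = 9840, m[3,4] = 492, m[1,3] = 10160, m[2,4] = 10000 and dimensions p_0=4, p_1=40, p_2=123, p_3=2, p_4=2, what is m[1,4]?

10176

m[1,4] = min over k∈[1,3] of m[1,k]+m[k+1,4]+p_{0}·p_k·p_{4}.
k=1: 0 + 10000 + 4·40·2 = 10320; k=2: 19680 + 492 + 4·123·2 = 21156; k=3: 10160 + 0 + 4·2·2 = 10176.
Minimum: 10176 at k=3.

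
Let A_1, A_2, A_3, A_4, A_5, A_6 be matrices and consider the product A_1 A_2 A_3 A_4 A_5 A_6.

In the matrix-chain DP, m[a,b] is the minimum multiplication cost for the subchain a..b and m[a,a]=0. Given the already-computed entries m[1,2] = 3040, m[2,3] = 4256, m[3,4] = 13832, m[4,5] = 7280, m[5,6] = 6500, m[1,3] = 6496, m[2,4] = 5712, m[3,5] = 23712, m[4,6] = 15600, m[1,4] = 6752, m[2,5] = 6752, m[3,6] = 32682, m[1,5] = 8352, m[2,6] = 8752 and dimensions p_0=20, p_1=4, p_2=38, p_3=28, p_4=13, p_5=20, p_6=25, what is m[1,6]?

m[1,6] = min over k∈[1,5] of m[1,k]+m[k+1,6]+p_{0}·p_k·p_{6}.
k=1: 0 + 8752 + 20·4·25 = 10752; k=2: 3040 + 32682 + 20·38·25 = 54722; k=3: 6496 + 15600 + 20·28·25 = 36096; k=4: 6752 + 6500 + 20·13·25 = 19752; k=5: 8352 + 0 + 20·20·25 = 18352.
Minimum: 10752 at k=1.

10752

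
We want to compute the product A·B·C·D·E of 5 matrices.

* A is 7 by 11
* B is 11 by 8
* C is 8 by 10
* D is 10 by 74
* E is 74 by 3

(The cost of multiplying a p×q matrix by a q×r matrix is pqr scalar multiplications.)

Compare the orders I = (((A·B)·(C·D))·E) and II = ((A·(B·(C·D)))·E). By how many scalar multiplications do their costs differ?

7450

Order I = (((A·B)·(C·D))·E): (A·B): 7×11 by 11×8 → 7×8, cost 7·11·8 = 616; (C·D): 8×10 by 10×74 → 8×74, cost 8·10·74 = 5920; ((A·B)·(C·D)): 7×8 by 8×74 → 7×74, cost 7·8·74 = 4144; cumulative 10680; (((A·B)·(C·D))·E): 7×74 by 74×3 → 7×3, cost 7·74·3 = 1554; cumulative 12234. Total 12234.
Order II = ((A·(B·(C·D)))·E): (C·D): 8×10 by 10×74 → 8×74, cost 8·10·74 = 5920; (B·(C·D)): 11×8 by 8×74 → 11×74, cost 11·8·74 = 6512; cumulative 12432; (A·(B·(C·D))): 7×11 by 11×74 → 7×74, cost 7·11·74 = 5698; cumulative 18130; ((A·(B·(C·D)))·E): 7×74 by 74×3 → 7×3, cost 7·74·3 = 1554; cumulative 19684. Total 19684.
Difference: |12234 − 19684| = 7450.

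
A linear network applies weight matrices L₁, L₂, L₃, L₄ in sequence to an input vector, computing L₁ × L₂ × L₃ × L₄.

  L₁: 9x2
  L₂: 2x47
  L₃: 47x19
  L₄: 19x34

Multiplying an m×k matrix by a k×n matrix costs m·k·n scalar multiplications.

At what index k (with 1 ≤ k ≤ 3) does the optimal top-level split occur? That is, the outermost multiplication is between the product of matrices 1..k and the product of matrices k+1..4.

Adjacent pairs: L₁L₂ = 9·2·47 = 846; L₂L₃ = 2·47·19 = 1786; L₃L₄ = 47·19·34 = 30362.
Length 3: L₁..L₃: k=1: 0+1786+9·2·19=2128; k=2: 846+0+9·47·19=8883 → min 2128 | L₂..L₄: k=2: 0+30362+2·47·34=33558; k=3: 1786+0+2·19·34=3078 → min 3078.
Top-level splits: k=1: (L₁..L₁)·(L₂..L₄) → 0+3078+9·2·34 = 3690; k=2: (L₁..L₂)·(L₃..L₄) → 846+30362+9·47·34 = 45590; k=3: (L₁..L₃)·(L₄..L₄) → 2128+0+9·19·34 = 7942.
Best split is after L₁, i.e. k = 1.

1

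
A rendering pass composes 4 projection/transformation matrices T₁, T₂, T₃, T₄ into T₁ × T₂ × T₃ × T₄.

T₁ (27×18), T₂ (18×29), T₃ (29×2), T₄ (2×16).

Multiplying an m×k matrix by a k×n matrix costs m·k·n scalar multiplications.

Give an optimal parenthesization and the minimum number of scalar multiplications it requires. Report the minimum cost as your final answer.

Adjacent pairs: T₁T₂ = 27·18·29 = 14094; T₂T₃ = 18·29·2 = 1044; T₃T₄ = 29·2·16 = 928.
Length 3: T₁..T₃: k=1: 0+1044+27·18·2=2016; k=2: 14094+0+27·29·2=15660 → min 2016 | T₂..T₄: k=2: 0+928+18·29·16=9280; k=3: 1044+0+18·2·16=1620 → min 1620.
Length 4: T₁..T₄: k=1: 0+1620+27·18·16=9396; k=2: 14094+928+27·29·16=27550; k=3: 2016+0+27·2·16=2880 → min 2880.
Optimal parenthesization: ((T₁ × (T₂ × T₃)) × T₄) with cost 2880.

2880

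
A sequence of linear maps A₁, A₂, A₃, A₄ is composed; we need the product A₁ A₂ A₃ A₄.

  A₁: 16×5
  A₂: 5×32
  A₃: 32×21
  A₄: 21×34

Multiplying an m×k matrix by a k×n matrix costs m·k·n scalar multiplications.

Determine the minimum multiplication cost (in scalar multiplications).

9650

Adjacent pairs: A₁A₂ = 16·5·32 = 2560; A₂A₃ = 5·32·21 = 3360; A₃A₄ = 32·21·34 = 22848.
Length 3: A₁..A₃: k=1: 0+3360+16·5·21=5040; k=2: 2560+0+16·32·21=13312 → min 5040 | A₂..A₄: k=2: 0+22848+5·32·34=28288; k=3: 3360+0+5·21·34=6930 → min 6930.
Length 4: A₁..A₄: k=1: 0+6930+16·5·34=9650; k=2: 2560+22848+16·32·34=42816; k=3: 5040+0+16·21·34=16464 → min 9650.
Optimal order: (A₁ ((A₂ A₃) A₄)) with cost 9650.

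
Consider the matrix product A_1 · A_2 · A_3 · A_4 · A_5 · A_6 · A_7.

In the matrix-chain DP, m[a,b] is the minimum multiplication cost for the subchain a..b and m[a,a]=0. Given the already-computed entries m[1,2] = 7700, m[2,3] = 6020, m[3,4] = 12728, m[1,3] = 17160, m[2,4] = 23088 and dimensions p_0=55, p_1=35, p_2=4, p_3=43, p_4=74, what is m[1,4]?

m[1,4] = min over k∈[1,3] of m[1,k]+m[k+1,4]+p_{0}·p_k·p_{4}.
k=1: 0 + 23088 + 55·35·74 = 165538; k=2: 7700 + 12728 + 55·4·74 = 36708; k=3: 17160 + 0 + 55·43·74 = 192170.
Minimum: 36708 at k=2.

36708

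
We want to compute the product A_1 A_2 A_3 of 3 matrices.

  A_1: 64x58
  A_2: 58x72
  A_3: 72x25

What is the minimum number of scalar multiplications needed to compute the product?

197200

Order (A_1 (A_2 A_3)): (A_2 A_3): 58×72 by 72×25 → 58×25, cost 58·72·25 = 104400; (A_1 (A_2 A_3)): 64×58 by 58×25 → 64×25, cost 64·58·25 = 92800; cumulative 197200. Total 197200.
Order ((A_1 A_2) A_3): (A_1 A_2): 64×58 by 58×72 → 64×72, cost 64·58·72 = 267264; ((A_1 A_2) A_3): 64×72 by 72×25 → 64×25, cost 64·72·25 = 115200; cumulative 382464. Total 382464.
Minimum: 197200.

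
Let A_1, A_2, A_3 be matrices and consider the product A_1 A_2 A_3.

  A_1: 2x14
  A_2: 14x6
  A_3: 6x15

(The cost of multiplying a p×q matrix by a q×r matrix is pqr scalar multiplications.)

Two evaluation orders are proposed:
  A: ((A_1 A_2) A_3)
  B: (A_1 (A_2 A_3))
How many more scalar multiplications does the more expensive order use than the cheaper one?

Order A = ((A_1 A_2) A_3): (A_1 A_2): 2×14 by 14×6 → 2×6, cost 2·14·6 = 168; ((A_1 A_2) A_3): 2×6 by 6×15 → 2×15, cost 2·6·15 = 180; cumulative 348. Total 348.
Order B = (A_1 (A_2 A_3)): (A_2 A_3): 14×6 by 6×15 → 14×15, cost 14·6·15 = 1260; (A_1 (A_2 A_3)): 2×14 by 14×15 → 2×15, cost 2·14·15 = 420; cumulative 1680. Total 1680.
Difference: |348 − 1680| = 1332.

1332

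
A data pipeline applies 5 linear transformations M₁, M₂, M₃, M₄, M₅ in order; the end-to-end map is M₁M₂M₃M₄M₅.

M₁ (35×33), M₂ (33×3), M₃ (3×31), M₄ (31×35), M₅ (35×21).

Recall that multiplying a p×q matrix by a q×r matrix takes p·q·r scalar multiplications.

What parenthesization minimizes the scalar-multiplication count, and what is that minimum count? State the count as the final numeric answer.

11130

Adjacent pairs: M₁M₂ = 35·33·3 = 3465; M₂M₃ = 33·3·31 = 3069; M₃M₄ = 3·31·35 = 3255; M₄M₅ = 31·35·21 = 22785.
Length 3: M₁..M₃: k=1: 0+3069+35·33·31=38874; k=2: 3465+0+35·3·31=6720 → min 6720 | M₂..M₄: k=2: 0+3255+33·3·35=6720; k=3: 3069+0+33·31·35=38874 → min 6720 | M₃..M₅: k=3: 0+22785+3·31·21=24738; k=4: 3255+0+3·35·21=5460 → min 5460.
Length 4: M₁..M₄: k=1: 0+6720+35·33·35=47145; k=2: 3465+3255+35·3·35=10395; k=3: 6720+0+35·31·35=44695 → min 10395 | M₂..M₅: k=2: 0+5460+33·3·21=7539; k=3: 3069+22785+33·31·21=47337; k=4: 6720+0+33·35·21=30975 → min 7539.
Length 5: M₁..M₅: k=1: 0+7539+35·33·21=31794; k=2: 3465+5460+35·3·21=11130; k=3: 6720+22785+35·31·21=52290; k=4: 10395+0+35·35·21=36120 → min 11130.
Optimal parenthesization: ((M₁M₂)((M₃M₄)M₅)) with cost 11130.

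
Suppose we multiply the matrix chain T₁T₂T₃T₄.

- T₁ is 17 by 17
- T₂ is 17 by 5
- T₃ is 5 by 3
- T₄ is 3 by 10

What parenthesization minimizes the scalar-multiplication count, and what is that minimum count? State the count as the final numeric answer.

Adjacent pairs: T₁T₂ = 17·17·5 = 1445; T₂T₃ = 17·5·3 = 255; T₃T₄ = 5·3·10 = 150.
Length 3: T₁..T₃: k=1: 0+255+17·17·3=1122; k=2: 1445+0+17·5·3=1700 → min 1122 | T₂..T₄: k=2: 0+150+17·5·10=1000; k=3: 255+0+17·3·10=765 → min 765.
Length 4: T₁..T₄: k=1: 0+765+17·17·10=3655; k=2: 1445+150+17·5·10=2445; k=3: 1122+0+17·3·10=1632 → min 1632.
Optimal parenthesization: ((T₁(T₂T₃))T₄) with cost 1632.

1632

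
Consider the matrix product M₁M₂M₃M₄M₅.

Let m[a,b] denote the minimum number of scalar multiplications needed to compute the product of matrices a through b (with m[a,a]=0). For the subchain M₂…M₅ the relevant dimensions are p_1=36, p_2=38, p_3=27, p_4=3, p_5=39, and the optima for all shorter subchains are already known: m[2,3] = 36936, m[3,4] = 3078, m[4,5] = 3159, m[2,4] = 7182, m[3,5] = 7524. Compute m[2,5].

m[2,5] = min over k∈[2,4] of m[2,k]+m[k+1,5]+p_{1}·p_k·p_{5}.
k=2: 0 + 7524 + 36·38·39 = 60876; k=3: 36936 + 3159 + 36·27·39 = 78003; k=4: 7182 + 0 + 36·3·39 = 11394.
Minimum: 11394 at k=4.

11394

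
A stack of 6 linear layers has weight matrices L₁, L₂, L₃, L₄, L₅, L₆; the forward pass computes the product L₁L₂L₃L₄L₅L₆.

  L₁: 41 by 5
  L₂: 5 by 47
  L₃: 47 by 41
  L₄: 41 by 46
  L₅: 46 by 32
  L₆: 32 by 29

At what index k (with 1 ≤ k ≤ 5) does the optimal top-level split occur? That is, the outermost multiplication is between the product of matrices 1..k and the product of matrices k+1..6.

Adjacent pairs: L₁L₂ = 41·5·47 = 9635; L₂L₃ = 5·47·41 = 9635; L₃L₄ = 47·41·46 = 88642; L₄L₅ = 41·46·32 = 60352; L₅L₆ = 46·32·29 = 42688.
Length 3: L₁..L₃: k=1: 0+9635+41·5·41=18040; k=2: 9635+0+41·47·41=88642 → min 18040 | L₂..L₄: k=2: 0+88642+5·47·46=99452; k=3: 9635+0+5·41·46=19065 → min 19065 | L₃..L₅: k=3: 0+60352+47·41·32=122016; k=4: 88642+0+47·46·32=157826 → min 122016 | L₄..L₆: k=4: 0+42688+41·46·29=97382; k=5: 60352+0+41·32·29=98400 → min 97382.
Length 4: L₁..L₄: k=1: 0+19065+41·5·46=28495; k=2: 9635+88642+41·47·46=186919; k=3: 18040+0+41·41·46=95366 → min 28495 | L₂..L₅: k=2: 0+122016+5·47·32=129536; k=3: 9635+60352+5·41·32=76547; k=4: 19065+0+5·46·32=26425 → min 26425 | L₃..L₆: k=3: 0+97382+47·41·29=153265; k=4: 88642+42688+47·46·29=194028; k=5: 122016+0+47·32·29=165632 → min 153265.
Length 5: L₁..L₅: k=1: 0+26425+41·5·32=32985; k=2: 9635+122016+41·47·32=193315; k=3: 18040+60352+41·41·32=132184; k=4: 28495+0+41·46·32=88847 → min 32985 | L₂..L₆: k=2: 0+153265+5·47·29=160080; k=3: 9635+97382+5·41·29=112962; k=4: 19065+42688+5·46·29=68423; k=5: 26425+0+5·32·29=31065 → min 31065.
Top-level splits: k=1: (L₁..L₁)·(L₂..L₆) → 0+31065+41·5·29 = 37010; k=2: (L₁..L₂)·(L₃..L₆) → 9635+153265+41·47·29 = 218783; k=3: (L₁..L₃)·(L₄..L₆) → 18040+97382+41·41·29 = 164171; k=4: (L₁..L₄)·(L₅..L₆) → 28495+42688+41·46·29 = 125877; k=5: (L₁..L₅)·(L₆..L₆) → 32985+0+41·32·29 = 71033.
Best split is after L₁, i.e. k = 1.

1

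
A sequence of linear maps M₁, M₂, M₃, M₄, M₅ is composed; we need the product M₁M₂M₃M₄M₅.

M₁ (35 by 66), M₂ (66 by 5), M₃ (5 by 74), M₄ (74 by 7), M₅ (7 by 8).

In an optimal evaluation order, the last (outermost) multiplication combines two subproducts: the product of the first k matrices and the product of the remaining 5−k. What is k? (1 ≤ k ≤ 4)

2

Adjacent pairs: M₁M₂ = 35·66·5 = 11550; M₂M₃ = 66·5·74 = 24420; M₃M₄ = 5·74·7 = 2590; M₄M₅ = 74·7·8 = 4144.
Length 3: M₁..M₃: k=1: 0+24420+35·66·74=195360; k=2: 11550+0+35·5·74=24500 → min 24500 | M₂..M₄: k=2: 0+2590+66·5·7=4900; k=3: 24420+0+66·74·7=58608 → min 4900 | M₃..M₅: k=3: 0+4144+5·74·8=7104; k=4: 2590+0+5·7·8=2870 → min 2870.
Length 4: M₁..M₄: k=1: 0+4900+35·66·7=21070; k=2: 11550+2590+35·5·7=15365; k=3: 24500+0+35·74·7=42630 → min 15365 | M₂..M₅: k=2: 0+2870+66·5·8=5510; k=3: 24420+4144+66·74·8=67636; k=4: 4900+0+66·7·8=8596 → min 5510.
Top-level splits: k=1: (M₁..M₁)·(M₂..M₅) → 0+5510+35·66·8 = 23990; k=2: (M₁..M₂)·(M₃..M₅) → 11550+2870+35·5·8 = 15820; k=3: (M₁..M₃)·(M₄..M₅) → 24500+4144+35·74·8 = 49364; k=4: (M₁..M₄)·(M₅..M₅) → 15365+0+35·7·8 = 17325.
Best split is after M₂, i.e. k = 2.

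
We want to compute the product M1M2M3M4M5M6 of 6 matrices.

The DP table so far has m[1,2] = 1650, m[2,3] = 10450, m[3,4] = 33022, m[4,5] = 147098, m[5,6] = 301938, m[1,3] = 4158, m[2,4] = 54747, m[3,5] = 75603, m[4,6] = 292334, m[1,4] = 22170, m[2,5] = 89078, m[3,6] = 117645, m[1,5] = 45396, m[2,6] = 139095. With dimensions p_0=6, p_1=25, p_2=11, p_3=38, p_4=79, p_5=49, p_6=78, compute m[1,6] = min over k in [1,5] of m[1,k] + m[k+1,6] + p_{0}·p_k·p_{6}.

m[1,6] = min over k∈[1,5] of m[1,k]+m[k+1,6]+p_{0}·p_k·p_{6}.
k=1: 0 + 139095 + 6·25·78 = 150795; k=2: 1650 + 117645 + 6·11·78 = 124443; k=3: 4158 + 292334 + 6·38·78 = 314276; k=4: 22170 + 301938 + 6·79·78 = 361080; k=5: 45396 + 0 + 6·49·78 = 68328.
Minimum: 68328 at k=5.

68328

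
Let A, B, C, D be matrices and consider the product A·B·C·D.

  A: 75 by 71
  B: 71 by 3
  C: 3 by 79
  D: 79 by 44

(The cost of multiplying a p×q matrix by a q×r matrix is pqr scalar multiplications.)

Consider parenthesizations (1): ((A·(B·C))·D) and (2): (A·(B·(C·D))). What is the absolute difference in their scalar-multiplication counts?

Order (1) = ((A·(B·C))·D): (B·C): 71×3 by 3×79 → 71×79, cost 71·3·79 = 16827; (A·(B·C)): 75×71 by 71×79 → 75×79, cost 75·71·79 = 420675; cumulative 437502; ((A·(B·C))·D): 75×79 by 79×44 → 75×44, cost 75·79·44 = 260700; cumulative 698202. Total 698202.
Order (2) = (A·(B·(C·D))): (C·D): 3×79 by 79×44 → 3×44, cost 3·79·44 = 10428; (B·(C·D)): 71×3 by 3×44 → 71×44, cost 71·3·44 = 9372; cumulative 19800; (A·(B·(C·D))): 75×71 by 71×44 → 75×44, cost 75·71·44 = 234300; cumulative 254100. Total 254100.
Difference: |698202 − 254100| = 444102.

444102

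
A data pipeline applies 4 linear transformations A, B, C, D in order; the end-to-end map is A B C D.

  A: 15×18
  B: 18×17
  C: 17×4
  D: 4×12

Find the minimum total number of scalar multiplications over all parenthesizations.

Adjacent pairs: AB = 15·18·17 = 4590; BC = 18·17·4 = 1224; CD = 17·4·12 = 816.
Length 3: A..C: k=1: 0+1224+15·18·4=2304; k=2: 4590+0+15·17·4=5610 → min 2304 | B..D: k=2: 0+816+18·17·12=4488; k=3: 1224+0+18·4·12=2088 → min 2088.
Length 4: A..D: k=1: 0+2088+15·18·12=5328; k=2: 4590+816+15·17·12=8466; k=3: 2304+0+15·4·12=3024 → min 3024.
Optimal order: ((A (B C)) D) with cost 3024.

3024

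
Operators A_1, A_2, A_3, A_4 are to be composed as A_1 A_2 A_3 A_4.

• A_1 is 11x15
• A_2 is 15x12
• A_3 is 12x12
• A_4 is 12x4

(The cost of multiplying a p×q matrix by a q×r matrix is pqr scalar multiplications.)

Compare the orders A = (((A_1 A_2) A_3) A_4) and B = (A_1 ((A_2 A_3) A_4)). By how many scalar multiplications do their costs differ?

Order A = (((A_1 A_2) A_3) A_4): (A_1 A_2): 11×15 by 15×12 → 11×12, cost 11·15·12 = 1980; ((A_1 A_2) A_3): 11×12 by 12×12 → 11×12, cost 11·12·12 = 1584; cumulative 3564; (((A_1 A_2) A_3) A_4): 11×12 by 12×4 → 11×4, cost 11·12·4 = 528; cumulative 4092. Total 4092.
Order B = (A_1 ((A_2 A_3) A_4)): (A_2 A_3): 15×12 by 12×12 → 15×12, cost 15·12·12 = 2160; ((A_2 A_3) A_4): 15×12 by 12×4 → 15×4, cost 15·12·4 = 720; cumulative 2880; (A_1 ((A_2 A_3) A_4)): 11×15 by 15×4 → 11×4, cost 11·15·4 = 660; cumulative 3540. Total 3540.
Difference: |4092 − 3540| = 552.

552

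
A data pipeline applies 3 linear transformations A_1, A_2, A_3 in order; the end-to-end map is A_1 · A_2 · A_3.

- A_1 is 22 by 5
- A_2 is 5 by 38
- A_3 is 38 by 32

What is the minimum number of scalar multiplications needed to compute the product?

9600

Order (A_1 · (A_2 · A_3)): (A_2 · A_3): 5×38 by 38×32 → 5×32, cost 5·38·32 = 6080; (A_1 · (A_2 · A_3)): 22×5 by 5×32 → 22×32, cost 22·5·32 = 3520; cumulative 9600. Total 9600.
Order ((A_1 · A_2) · A_3): (A_1 · A_2): 22×5 by 5×38 → 22×38, cost 22·5·38 = 4180; ((A_1 · A_2) · A_3): 22×38 by 38×32 → 22×32, cost 22·38·32 = 26752; cumulative 30932. Total 30932.
Minimum: 9600.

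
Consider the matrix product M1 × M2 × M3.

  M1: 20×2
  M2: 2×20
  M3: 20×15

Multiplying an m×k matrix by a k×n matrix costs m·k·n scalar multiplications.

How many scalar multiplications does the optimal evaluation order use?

Order (M1 × (M2 × M3)): (M2 × M3): 2×20 by 20×15 → 2×15, cost 2·20·15 = 600; (M1 × (M2 × M3)): 20×2 by 2×15 → 20×15, cost 20·2·15 = 600; cumulative 1200. Total 1200.
Order ((M1 × M2) × M3): (M1 × M2): 20×2 by 2×20 → 20×20, cost 20·2·20 = 800; ((M1 × M2) × M3): 20×20 by 20×15 → 20×15, cost 20·20·15 = 6000; cumulative 6800. Total 6800.
Minimum: 1200.

1200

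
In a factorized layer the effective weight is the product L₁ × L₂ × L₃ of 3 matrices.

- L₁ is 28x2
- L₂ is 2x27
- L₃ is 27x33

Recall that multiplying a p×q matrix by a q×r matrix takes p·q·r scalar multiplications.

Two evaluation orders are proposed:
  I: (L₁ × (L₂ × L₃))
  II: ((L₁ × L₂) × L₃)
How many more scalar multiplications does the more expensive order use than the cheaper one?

22830

Order I = (L₁ × (L₂ × L₃)): (L₂ × L₃): 2×27 by 27×33 → 2×33, cost 2·27·33 = 1782; (L₁ × (L₂ × L₃)): 28×2 by 2×33 → 28×33, cost 28·2·33 = 1848; cumulative 3630. Total 3630.
Order II = ((L₁ × L₂) × L₃): (L₁ × L₂): 28×2 by 2×27 → 28×27, cost 28·2·27 = 1512; ((L₁ × L₂) × L₃): 28×27 by 27×33 → 28×33, cost 28·27·33 = 24948; cumulative 26460. Total 26460.
Difference: |3630 − 26460| = 22830.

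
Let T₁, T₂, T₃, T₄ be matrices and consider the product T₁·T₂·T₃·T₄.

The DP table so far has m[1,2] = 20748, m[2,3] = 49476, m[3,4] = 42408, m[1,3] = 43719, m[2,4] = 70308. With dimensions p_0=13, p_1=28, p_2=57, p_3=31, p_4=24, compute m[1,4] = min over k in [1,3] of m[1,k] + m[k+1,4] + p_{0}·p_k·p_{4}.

m[1,4] = min over k∈[1,3] of m[1,k]+m[k+1,4]+p_{0}·p_k·p_{4}.
k=1: 0 + 70308 + 13·28·24 = 79044; k=2: 20748 + 42408 + 13·57·24 = 80940; k=3: 43719 + 0 + 13·31·24 = 53391.
Minimum: 53391 at k=3.

53391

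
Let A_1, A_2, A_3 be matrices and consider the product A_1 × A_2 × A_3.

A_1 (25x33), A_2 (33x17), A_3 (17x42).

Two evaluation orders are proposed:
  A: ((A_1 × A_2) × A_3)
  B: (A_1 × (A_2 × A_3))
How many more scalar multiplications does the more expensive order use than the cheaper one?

Order A = ((A_1 × A_2) × A_3): (A_1 × A_2): 25×33 by 33×17 → 25×17, cost 25·33·17 = 14025; ((A_1 × A_2) × A_3): 25×17 by 17×42 → 25×42, cost 25·17·42 = 17850; cumulative 31875. Total 31875.
Order B = (A_1 × (A_2 × A_3)): (A_2 × A_3): 33×17 by 17×42 → 33×42, cost 33·17·42 = 23562; (A_1 × (A_2 × A_3)): 25×33 by 33×42 → 25×42, cost 25·33·42 = 34650; cumulative 58212. Total 58212.
Difference: |31875 − 58212| = 26337.

26337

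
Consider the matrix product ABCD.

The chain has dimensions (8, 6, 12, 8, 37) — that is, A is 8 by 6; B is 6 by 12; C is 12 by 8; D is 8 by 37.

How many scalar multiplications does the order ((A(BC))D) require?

(BC): 6×12 by 12×8 → 6×8, cost 6·12·8 = 576
(A(BC)): 8×6 by 6×8 → 8×8, cost 8·6·8 = 384; cumulative 960
((A(BC))D): 8×8 by 8×37 → 8×37, cost 8·8·37 = 2368; cumulative 3328
Total: 3328 scalar multiplications.

3328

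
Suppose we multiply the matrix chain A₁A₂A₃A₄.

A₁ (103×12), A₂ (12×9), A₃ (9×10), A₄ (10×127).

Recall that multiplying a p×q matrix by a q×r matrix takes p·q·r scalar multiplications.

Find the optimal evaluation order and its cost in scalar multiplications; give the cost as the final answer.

Adjacent pairs: A₁A₂ = 103·12·9 = 11124; A₂A₃ = 12·9·10 = 1080; A₃A₄ = 9·10·127 = 11430.
Length 3: A₁..A₃: k=1: 0+1080+103·12·10=13440; k=2: 11124+0+103·9·10=20394 → min 13440 | A₂..A₄: k=2: 0+11430+12·9·127=25146; k=3: 1080+0+12·10·127=16320 → min 16320.
Length 4: A₁..A₄: k=1: 0+16320+103·12·127=173292; k=2: 11124+11430+103·9·127=140283; k=3: 13440+0+103·10·127=144250 → min 140283.
Optimal parenthesization: ((A₁A₂)(A₃A₄)) with cost 140283.

140283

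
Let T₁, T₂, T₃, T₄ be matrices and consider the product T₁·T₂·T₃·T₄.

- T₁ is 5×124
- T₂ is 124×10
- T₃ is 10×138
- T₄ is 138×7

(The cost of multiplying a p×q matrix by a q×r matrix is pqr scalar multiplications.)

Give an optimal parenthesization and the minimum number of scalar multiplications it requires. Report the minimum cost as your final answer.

Adjacent pairs: T₁T₂ = 5·124·10 = 6200; T₂T₃ = 124·10·138 = 171120; T₃T₄ = 10·138·7 = 9660.
Length 3: T₁..T₃: k=1: 0+171120+5·124·138=256680; k=2: 6200+0+5·10·138=13100 → min 13100 | T₂..T₄: k=2: 0+9660+124·10·7=18340; k=3: 171120+0+124·138·7=290904 → min 18340.
Length 4: T₁..T₄: k=1: 0+18340+5·124·7=22680; k=2: 6200+9660+5·10·7=16210; k=3: 13100+0+5·138·7=17930 → min 16210.
Optimal parenthesization: ((T₁·T₂)·(T₃·T₄)) with cost 16210.

16210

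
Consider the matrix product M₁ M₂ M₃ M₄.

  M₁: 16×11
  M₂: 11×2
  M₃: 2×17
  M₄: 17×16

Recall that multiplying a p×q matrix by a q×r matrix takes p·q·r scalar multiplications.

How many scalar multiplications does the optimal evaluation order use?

1408

Adjacent pairs: M₁M₂ = 16·11·2 = 352; M₂M₃ = 11·2·17 = 374; M₃M₄ = 2·17·16 = 544.
Length 3: M₁..M₃: k=1: 0+374+16·11·17=3366; k=2: 352+0+16·2·17=896 → min 896 | M₂..M₄: k=2: 0+544+11·2·16=896; k=3: 374+0+11·17·16=3366 → min 896.
Length 4: M₁..M₄: k=1: 0+896+16·11·16=3712; k=2: 352+544+16·2·16=1408; k=3: 896+0+16·17·16=5248 → min 1408.
Optimal order: ((M₁ M₂) (M₃ M₄)) with cost 1408.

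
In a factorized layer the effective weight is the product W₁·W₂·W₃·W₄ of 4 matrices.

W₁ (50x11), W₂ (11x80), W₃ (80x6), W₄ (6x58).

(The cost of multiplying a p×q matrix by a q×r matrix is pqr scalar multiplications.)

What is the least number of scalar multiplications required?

25980

Adjacent pairs: W₁W₂ = 50·11·80 = 44000; W₂W₃ = 11·80·6 = 5280; W₃W₄ = 80·6·58 = 27840.
Length 3: W₁..W₃: k=1: 0+5280+50·11·6=8580; k=2: 44000+0+50·80·6=68000 → min 8580 | W₂..W₄: k=2: 0+27840+11·80·58=78880; k=3: 5280+0+11·6·58=9108 → min 9108.
Length 4: W₁..W₄: k=1: 0+9108+50·11·58=41008; k=2: 44000+27840+50·80·58=303840; k=3: 8580+0+50·6·58=25980 → min 25980.
Optimal order: ((W₁·(W₂·W₃))·W₄) with cost 25980.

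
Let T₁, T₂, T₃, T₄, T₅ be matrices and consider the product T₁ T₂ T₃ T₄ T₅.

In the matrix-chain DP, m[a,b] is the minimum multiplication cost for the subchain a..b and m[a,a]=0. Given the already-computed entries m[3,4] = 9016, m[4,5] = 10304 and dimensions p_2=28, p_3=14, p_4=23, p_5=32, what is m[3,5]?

22848

m[3,5] = min over k∈[3,4] of m[3,k]+m[k+1,5]+p_{2}·p_k·p_{5}.
k=3: 0 + 10304 + 28·14·32 = 22848; k=4: 9016 + 0 + 28·23·32 = 29624.
Minimum: 22848 at k=3.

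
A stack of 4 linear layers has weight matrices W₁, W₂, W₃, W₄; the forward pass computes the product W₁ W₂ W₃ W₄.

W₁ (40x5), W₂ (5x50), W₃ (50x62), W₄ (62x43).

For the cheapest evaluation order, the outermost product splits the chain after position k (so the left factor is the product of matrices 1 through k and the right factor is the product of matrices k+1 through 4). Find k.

1

Adjacent pairs: W₁W₂ = 40·5·50 = 10000; W₂W₃ = 5·50·62 = 15500; W₃W₄ = 50·62·43 = 133300.
Length 3: W₁..W₃: k=1: 0+15500+40·5·62=27900; k=2: 10000+0+40·50·62=134000 → min 27900 | W₂..W₄: k=2: 0+133300+5·50·43=144050; k=3: 15500+0+5·62·43=28830 → min 28830.
Top-level splits: k=1: (W₁..W₁)·(W₂..W₄) → 0+28830+40·5·43 = 37430; k=2: (W₁..W₂)·(W₃..W₄) → 10000+133300+40·50·43 = 229300; k=3: (W₁..W₃)·(W₄..W₄) → 27900+0+40·62·43 = 134540.
Best split is after W₁, i.e. k = 1.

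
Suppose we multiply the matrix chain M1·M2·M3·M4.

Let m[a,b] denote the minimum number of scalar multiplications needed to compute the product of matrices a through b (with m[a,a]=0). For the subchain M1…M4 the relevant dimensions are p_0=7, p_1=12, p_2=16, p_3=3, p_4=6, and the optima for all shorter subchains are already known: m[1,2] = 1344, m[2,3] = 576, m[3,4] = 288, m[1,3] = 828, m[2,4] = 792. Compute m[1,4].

m[1,4] = min over k∈[1,3] of m[1,k]+m[k+1,4]+p_{0}·p_k·p_{4}.
k=1: 0 + 792 + 7·12·6 = 1296; k=2: 1344 + 288 + 7·16·6 = 2304; k=3: 828 + 0 + 7·3·6 = 954.
Minimum: 954 at k=3.

954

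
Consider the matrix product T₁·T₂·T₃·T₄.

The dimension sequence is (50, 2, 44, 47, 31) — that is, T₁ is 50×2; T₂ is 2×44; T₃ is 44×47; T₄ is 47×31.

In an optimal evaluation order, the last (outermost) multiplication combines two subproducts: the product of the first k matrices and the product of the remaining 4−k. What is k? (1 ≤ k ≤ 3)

Adjacent pairs: T₁T₂ = 50·2·44 = 4400; T₂T₃ = 2·44·47 = 4136; T₃T₄ = 44·47·31 = 64108.
Length 3: T₁..T₃: k=1: 0+4136+50·2·47=8836; k=2: 4400+0+50·44·47=107800 → min 8836 | T₂..T₄: k=2: 0+64108+2·44·31=66836; k=3: 4136+0+2·47·31=7050 → min 7050.
Top-level splits: k=1: (T₁..T₁)·(T₂..T₄) → 0+7050+50·2·31 = 10150; k=2: (T₁..T₂)·(T₃..T₄) → 4400+64108+50·44·31 = 136708; k=3: (T₁..T₃)·(T₄..T₄) → 8836+0+50·47·31 = 81686.
Best split is after T₁, i.e. k = 1.

1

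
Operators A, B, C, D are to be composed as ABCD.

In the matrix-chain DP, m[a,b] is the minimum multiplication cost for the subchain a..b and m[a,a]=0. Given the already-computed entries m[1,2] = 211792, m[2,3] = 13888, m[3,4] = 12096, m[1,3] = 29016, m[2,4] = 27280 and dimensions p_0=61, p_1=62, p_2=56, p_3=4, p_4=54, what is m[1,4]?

m[1,4] = min over k∈[1,3] of m[1,k]+m[k+1,4]+p_{0}·p_k·p_{4}.
k=1: 0 + 27280 + 61·62·54 = 231508; k=2: 211792 + 12096 + 61·56·54 = 408352; k=3: 29016 + 0 + 61·4·54 = 42192.
Minimum: 42192 at k=3.

42192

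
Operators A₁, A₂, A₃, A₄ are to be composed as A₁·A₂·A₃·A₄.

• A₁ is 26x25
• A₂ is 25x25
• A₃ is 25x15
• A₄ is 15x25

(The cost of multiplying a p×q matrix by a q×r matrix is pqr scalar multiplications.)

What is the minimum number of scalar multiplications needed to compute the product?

28875

Adjacent pairs: A₁A₂ = 26·25·25 = 16250; A₂A₃ = 25·25·15 = 9375; A₃A₄ = 25·15·25 = 9375.
Length 3: A₁..A₃: k=1: 0+9375+26·25·15=19125; k=2: 16250+0+26·25·15=26000 → min 19125 | A₂..A₄: k=2: 0+9375+25·25·25=25000; k=3: 9375+0+25·15·25=18750 → min 18750.
Length 4: A₁..A₄: k=1: 0+18750+26·25·25=35000; k=2: 16250+9375+26·25·25=41875; k=3: 19125+0+26·15·25=28875 → min 28875.
Optimal order: ((A₁·(A₂·A₃))·A₄) with cost 28875.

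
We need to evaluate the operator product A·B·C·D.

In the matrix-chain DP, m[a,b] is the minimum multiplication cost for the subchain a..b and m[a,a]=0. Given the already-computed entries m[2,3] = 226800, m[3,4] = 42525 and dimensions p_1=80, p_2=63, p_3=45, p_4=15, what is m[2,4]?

118125

m[2,4] = min over k∈[2,3] of m[2,k]+m[k+1,4]+p_{1}·p_k·p_{4}.
k=2: 0 + 42525 + 80·63·15 = 118125; k=3: 226800 + 0 + 80·45·15 = 280800.
Minimum: 118125 at k=2.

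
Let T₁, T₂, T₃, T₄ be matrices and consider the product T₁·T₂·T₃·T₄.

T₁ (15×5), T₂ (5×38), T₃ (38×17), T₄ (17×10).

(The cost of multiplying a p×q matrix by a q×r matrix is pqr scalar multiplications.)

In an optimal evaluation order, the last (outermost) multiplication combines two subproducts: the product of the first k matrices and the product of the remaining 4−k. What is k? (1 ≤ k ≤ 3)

1

Adjacent pairs: T₁T₂ = 15·5·38 = 2850; T₂T₃ = 5·38·17 = 3230; T₃T₄ = 38·17·10 = 6460.
Length 3: T₁..T₃: k=1: 0+3230+15·5·17=4505; k=2: 2850+0+15·38·17=12540 → min 4505 | T₂..T₄: k=2: 0+6460+5·38·10=8360; k=3: 3230+0+5·17·10=4080 → min 4080.
Top-level splits: k=1: (T₁..T₁)·(T₂..T₄) → 0+4080+15·5·10 = 4830; k=2: (T₁..T₂)·(T₃..T₄) → 2850+6460+15·38·10 = 15010; k=3: (T₁..T₃)·(T₄..T₄) → 4505+0+15·17·10 = 7055.
Best split is after T₁, i.e. k = 1.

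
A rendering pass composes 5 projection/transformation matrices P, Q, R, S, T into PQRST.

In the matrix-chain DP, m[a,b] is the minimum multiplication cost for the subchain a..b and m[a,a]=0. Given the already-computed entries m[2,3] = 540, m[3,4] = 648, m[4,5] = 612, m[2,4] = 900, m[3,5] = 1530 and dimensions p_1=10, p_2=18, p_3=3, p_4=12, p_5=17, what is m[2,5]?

1662

m[2,5] = min over k∈[2,4] of m[2,k]+m[k+1,5]+p_{1}·p_k·p_{5}.
k=2: 0 + 1530 + 10·18·17 = 4590; k=3: 540 + 612 + 10·3·17 = 1662; k=4: 900 + 0 + 10·12·17 = 2940.
Minimum: 1662 at k=3.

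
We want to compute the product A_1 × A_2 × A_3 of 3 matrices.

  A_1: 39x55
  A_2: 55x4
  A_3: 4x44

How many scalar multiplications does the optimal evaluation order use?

15444

Order (A_1 × (A_2 × A_3)): (A_2 × A_3): 55×4 by 4×44 → 55×44, cost 55·4·44 = 9680; (A_1 × (A_2 × A_3)): 39×55 by 55×44 → 39×44, cost 39·55·44 = 94380; cumulative 104060. Total 104060.
Order ((A_1 × A_2) × A_3): (A_1 × A_2): 39×55 by 55×4 → 39×4, cost 39·55·4 = 8580; ((A_1 × A_2) × A_3): 39×4 by 4×44 → 39×44, cost 39·4·44 = 6864; cumulative 15444. Total 15444.
Minimum: 15444.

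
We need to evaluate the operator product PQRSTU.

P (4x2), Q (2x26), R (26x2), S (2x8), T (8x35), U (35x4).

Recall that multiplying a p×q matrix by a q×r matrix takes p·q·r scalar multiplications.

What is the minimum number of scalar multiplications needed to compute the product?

992

Adjacent pairs: PQ = 4·2·26 = 208; QR = 2·26·2 = 104; RS = 26·2·8 = 416; ST = 2·8·35 = 560; TU = 8·35·4 = 1120.
Length 3: P..R: k=1: 0+104+4·2·2=120; k=2: 208+0+4·26·2=416 → min 120 | Q..S: k=2: 0+416+2·26·8=832; k=3: 104+0+2·2·8=136 → min 136 | R..T: k=3: 0+560+26·2·35=2380; k=4: 416+0+26·8·35=7696 → min 2380 | S..U: k=4: 0+1120+2·8·4=1184; k=5: 560+0+2·35·4=840 → min 840.
Length 4: P..S: k=1: 0+136+4·2·8=200; k=2: 208+416+4·26·8=1456; k=3: 120+0+4·2·8=184 → min 184 | Q..T: k=2: 0+2380+2·26·35=4200; k=3: 104+560+2·2·35=804; k=4: 136+0+2·8·35=696 → min 696 | R..U: k=3: 0+840+26·2·4=1048; k=4: 416+1120+26·8·4=2368; k=5: 2380+0+26·35·4=6020 → min 1048.
Length 5: P..T: k=1: 0+696+4·2·35=976; k=2: 208+2380+4·26·35=6228; k=3: 120+560+4·2·35=960; k=4: 184+0+4·8·35=1304 → min 960 | Q..U: k=2: 0+1048+2·26·4=1256; k=3: 104+840+2·2·4=960; k=4: 136+1120+2·8·4=1320; k=5: 696+0+2·35·4=976 → min 960.
Length 6: P..U: k=1: 0+960+4·2·4=992; k=2: 208+1048+4·26·4=1672; k=3: 120+840+4·2·4=992; k=4: 184+1120+4·8·4=1432; k=5: 960+0+4·35·4=1520 → min 992.
Optimal order: (P((QR)((ST)U))) with cost 992.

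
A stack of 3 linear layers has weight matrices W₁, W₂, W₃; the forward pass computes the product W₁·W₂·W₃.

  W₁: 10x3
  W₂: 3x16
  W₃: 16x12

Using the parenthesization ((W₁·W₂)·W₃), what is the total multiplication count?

(W₁·W₂): 10×3 by 3×16 → 10×16, cost 10·3·16 = 480
((W₁·W₂)·W₃): 10×16 by 16×12 → 10×12, cost 10·16·12 = 1920; cumulative 2400
Total: 2400 scalar multiplications.

2400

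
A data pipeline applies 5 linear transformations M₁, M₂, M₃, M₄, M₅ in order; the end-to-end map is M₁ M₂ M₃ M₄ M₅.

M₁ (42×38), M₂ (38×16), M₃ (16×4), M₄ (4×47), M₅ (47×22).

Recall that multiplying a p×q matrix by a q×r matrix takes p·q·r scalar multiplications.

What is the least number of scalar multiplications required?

16648

Adjacent pairs: M₁M₂ = 42·38·16 = 25536; M₂M₃ = 38·16·4 = 2432; M₃M₄ = 16·4·47 = 3008; M₄M₅ = 4·47·22 = 4136.
Length 3: M₁..M₃: k=1: 0+2432+42·38·4=8816; k=2: 25536+0+42·16·4=28224 → min 8816 | M₂..M₄: k=2: 0+3008+38·16·47=31584; k=3: 2432+0+38·4·47=9576 → min 9576 | M₃..M₅: k=3: 0+4136+16·4·22=5544; k=4: 3008+0+16·47·22=19552 → min 5544.
Length 4: M₁..M₄: k=1: 0+9576+42·38·47=84588; k=2: 25536+3008+42·16·47=60128; k=3: 8816+0+42·4·47=16712 → min 16712 | M₂..M₅: k=2: 0+5544+38·16·22=18920; k=3: 2432+4136+38·4·22=9912; k=4: 9576+0+38·47·22=48868 → min 9912.
Length 5: M₁..M₅: k=1: 0+9912+42·38·22=45024; k=2: 25536+5544+42·16·22=45864; k=3: 8816+4136+42·4·22=16648; k=4: 16712+0+42·47·22=60140 → min 16648.
Optimal order: ((M₁ (M₂ M₃)) (M₄ M₅)) with cost 16648.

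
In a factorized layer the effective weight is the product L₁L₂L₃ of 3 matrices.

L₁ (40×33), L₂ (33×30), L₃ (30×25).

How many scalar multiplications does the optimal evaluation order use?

57750

Order (L₁(L₂L₃)): (L₂L₃): 33×30 by 30×25 → 33×25, cost 33·30·25 = 24750; (L₁(L₂L₃)): 40×33 by 33×25 → 40×25, cost 40·33·25 = 33000; cumulative 57750. Total 57750.
Order ((L₁L₂)L₃): (L₁L₂): 40×33 by 33×30 → 40×30, cost 40·33·30 = 39600; ((L₁L₂)L₃): 40×30 by 30×25 → 40×25, cost 40·30·25 = 30000; cumulative 69600. Total 69600.
Minimum: 57750.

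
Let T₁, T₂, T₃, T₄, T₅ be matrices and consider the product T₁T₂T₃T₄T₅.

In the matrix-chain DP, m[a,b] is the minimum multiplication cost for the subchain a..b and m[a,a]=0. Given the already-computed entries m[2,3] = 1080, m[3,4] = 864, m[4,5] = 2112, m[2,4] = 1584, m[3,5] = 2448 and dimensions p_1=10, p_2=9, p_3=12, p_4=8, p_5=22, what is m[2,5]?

m[2,5] = min over k∈[2,4] of m[2,k]+m[k+1,5]+p_{1}·p_k·p_{5}.
k=2: 0 + 2448 + 10·9·22 = 4428; k=3: 1080 + 2112 + 10·12·22 = 5832; k=4: 1584 + 0 + 10·8·22 = 3344.
Minimum: 3344 at k=4.

3344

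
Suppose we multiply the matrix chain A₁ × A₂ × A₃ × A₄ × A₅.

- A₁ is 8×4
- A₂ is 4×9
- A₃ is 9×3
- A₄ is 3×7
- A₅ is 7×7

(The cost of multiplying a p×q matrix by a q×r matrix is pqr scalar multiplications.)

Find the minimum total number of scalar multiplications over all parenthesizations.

519

Adjacent pairs: A₁A₂ = 8·4·9 = 288; A₂A₃ = 4·9·3 = 108; A₃A₄ = 9·3·7 = 189; A₄A₅ = 3·7·7 = 147.
Length 3: A₁..A₃: k=1: 0+108+8·4·3=204; k=2: 288+0+8·9·3=504 → min 204 | A₂..A₄: k=2: 0+189+4·9·7=441; k=3: 108+0+4·3·7=192 → min 192 | A₃..A₅: k=3: 0+147+9·3·7=336; k=4: 189+0+9·7·7=630 → min 336.
Length 4: A₁..A₄: k=1: 0+192+8·4·7=416; k=2: 288+189+8·9·7=981; k=3: 204+0+8·3·7=372 → min 372 | A₂..A₅: k=2: 0+336+4·9·7=588; k=3: 108+147+4·3·7=339; k=4: 192+0+4·7·7=388 → min 339.
Length 5: A₁..A₅: k=1: 0+339+8·4·7=563; k=2: 288+336+8·9·7=1128; k=3: 204+147+8·3·7=519; k=4: 372+0+8·7·7=764 → min 519.
Optimal order: ((A₁ × (A₂ × A₃)) × (A₄ × A₅)) with cost 519.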